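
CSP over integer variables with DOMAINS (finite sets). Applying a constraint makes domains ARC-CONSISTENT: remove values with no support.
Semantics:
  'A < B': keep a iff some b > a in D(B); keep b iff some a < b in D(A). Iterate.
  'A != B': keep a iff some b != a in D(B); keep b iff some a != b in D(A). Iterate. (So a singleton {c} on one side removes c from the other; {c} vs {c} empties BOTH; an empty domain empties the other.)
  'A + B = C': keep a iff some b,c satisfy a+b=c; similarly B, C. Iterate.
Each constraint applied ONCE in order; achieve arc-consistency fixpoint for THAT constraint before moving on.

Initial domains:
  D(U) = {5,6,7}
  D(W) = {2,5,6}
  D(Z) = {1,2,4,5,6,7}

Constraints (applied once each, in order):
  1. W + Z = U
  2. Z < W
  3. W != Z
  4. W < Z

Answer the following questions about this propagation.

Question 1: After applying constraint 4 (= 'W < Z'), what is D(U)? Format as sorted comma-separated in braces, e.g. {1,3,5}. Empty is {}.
Answer: {6,7}

Derivation:
Constraint 1 (W + Z = U) on D(W)={2,5,6} D(Z)={1,2,4,5,6,7} D(U)={5,6,7}: Z {1,2,4,5,6,7}->{1,2,4,5}; U {5,6,7}->{6,7}
Constraint 2 (Z < W) on D(Z)={1,2,4,5} D(W)={2,5,6}: no change
Constraint 3 (W != Z) on D(W)={2,5,6} D(Z)={1,2,4,5}: no change
Constraint 4 (W < Z) on D(W)={2,5,6} D(Z)={1,2,4,5}: W {2,5,6}->{2}; Z {1,2,4,5}->{4,5}
So after constraint 4: D(U) = {6,7}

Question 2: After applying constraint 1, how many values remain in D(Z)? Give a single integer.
Constraint 1 (W + Z = U) on D(W)={2,5,6} D(Z)={1,2,4,5,6,7} D(U)={5,6,7}: Z {1,2,4,5,6,7}->{1,2,4,5}; U {5,6,7}->{6,7}
So after constraint 1: D(Z)={1,2,4,5}, size = 4

Answer: 4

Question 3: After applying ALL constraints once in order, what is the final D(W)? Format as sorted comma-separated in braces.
Constraint 1 (W + Z = U) on D(W)={2,5,6} D(Z)={1,2,4,5,6,7} D(U)={5,6,7}: Z {1,2,4,5,6,7}->{1,2,4,5}; U {5,6,7}->{6,7}
Constraint 2 (Z < W) on D(Z)={1,2,4,5} D(W)={2,5,6}: no change
Constraint 3 (W != Z) on D(W)={2,5,6} D(Z)={1,2,4,5}: no change
Constraint 4 (W < Z) on D(W)={2,5,6} D(Z)={1,2,4,5}: W {2,5,6}->{2}; Z {1,2,4,5}->{4,5}
So after all 4 constraints: D(W) = {2}

Answer: {2}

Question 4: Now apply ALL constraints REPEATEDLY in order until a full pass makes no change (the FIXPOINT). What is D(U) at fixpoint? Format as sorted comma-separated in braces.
Answer: {}

Derivation:
pass 0 (initial): D(U)={5,6,7}
pass 1: U {5,6,7}->{6,7}; W {2,5,6}->{2}; Z {1,2,4,5,6,7}->{4,5}
pass 2: W {2}->{}; Z {4,5}->{}
pass 3: U {6,7}->{}
pass 4: no change
Fixpoint after 4 passes: D(U) = {}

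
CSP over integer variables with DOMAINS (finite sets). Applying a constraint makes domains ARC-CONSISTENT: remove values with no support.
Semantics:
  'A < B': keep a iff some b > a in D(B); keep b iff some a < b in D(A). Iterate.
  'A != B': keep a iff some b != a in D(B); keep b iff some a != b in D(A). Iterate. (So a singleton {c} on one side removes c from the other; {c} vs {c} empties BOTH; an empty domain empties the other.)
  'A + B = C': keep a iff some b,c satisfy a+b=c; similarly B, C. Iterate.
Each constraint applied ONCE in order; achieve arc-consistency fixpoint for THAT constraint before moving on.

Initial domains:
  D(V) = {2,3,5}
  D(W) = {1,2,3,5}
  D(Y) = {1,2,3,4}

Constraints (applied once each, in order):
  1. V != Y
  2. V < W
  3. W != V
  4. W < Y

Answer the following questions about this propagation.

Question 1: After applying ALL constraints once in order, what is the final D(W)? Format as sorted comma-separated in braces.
Constraint 1 (V != Y) on D(V)={2,3,5} D(Y)={1,2,3,4}: no change
Constraint 2 (V < W) on D(V)={2,3,5} D(W)={1,2,3,5}: V {2,3,5}->{2,3}; W {1,2,3,5}->{3,5}
Constraint 3 (W != V) on D(W)={3,5} D(V)={2,3}: no change
Constraint 4 (W < Y) on D(W)={3,5} D(Y)={1,2,3,4}: W {3,5}->{3}; Y {1,2,3,4}->{4}
So after all 4 constraints: D(W) = {3}

Answer: {3}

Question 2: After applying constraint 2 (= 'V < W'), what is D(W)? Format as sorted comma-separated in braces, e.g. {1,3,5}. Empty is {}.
Answer: {3,5}

Derivation:
Constraint 1 (V != Y) on D(V)={2,3,5} D(Y)={1,2,3,4}: no change
Constraint 2 (V < W) on D(V)={2,3,5} D(W)={1,2,3,5}: V {2,3,5}->{2,3}; W {1,2,3,5}->{3,5}
So after constraint 2: D(W) = {3,5}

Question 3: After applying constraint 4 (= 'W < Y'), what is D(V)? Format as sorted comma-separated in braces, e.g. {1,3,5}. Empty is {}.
Constraint 1 (V != Y) on D(V)={2,3,5} D(Y)={1,2,3,4}: no change
Constraint 2 (V < W) on D(V)={2,3,5} D(W)={1,2,3,5}: V {2,3,5}->{2,3}; W {1,2,3,5}->{3,5}
Constraint 3 (W != V) on D(W)={3,5} D(V)={2,3}: no change
Constraint 4 (W < Y) on D(W)={3,5} D(Y)={1,2,3,4}: W {3,5}->{3}; Y {1,2,3,4}->{4}
So after constraint 4: D(V) = {2,3}

Answer: {2,3}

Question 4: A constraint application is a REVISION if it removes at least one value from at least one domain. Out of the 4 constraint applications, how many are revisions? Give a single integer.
Constraint 1 (V != Y) on D(V)={2,3,5} D(Y)={1,2,3,4}: no change => not a revision
Constraint 2 (V < W) on D(V)={2,3,5} D(W)={1,2,3,5}: V {2,3,5}->{2,3}; W {1,2,3,5}->{3,5} => REVISION
Constraint 3 (W != V) on D(W)={3,5} D(V)={2,3}: no change => not a revision
Constraint 4 (W < Y) on D(W)={3,5} D(Y)={1,2,3,4}: W {3,5}->{3}; Y {1,2,3,4}->{4} => REVISION
Total revisions = 2

Answer: 2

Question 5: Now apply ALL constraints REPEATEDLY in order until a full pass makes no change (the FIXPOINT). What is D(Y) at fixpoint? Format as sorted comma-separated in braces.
pass 0 (initial): D(Y)={1,2,3,4}
pass 1: V {2,3,5}->{2,3}; W {1,2,3,5}->{3}; Y {1,2,3,4}->{4}
pass 2: V {2,3}->{2}
pass 3: no change
Fixpoint after 3 passes: D(Y) = {4}

Answer: {4}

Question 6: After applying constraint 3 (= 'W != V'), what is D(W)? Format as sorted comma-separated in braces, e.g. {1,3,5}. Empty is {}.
Answer: {3,5}

Derivation:
Constraint 1 (V != Y) on D(V)={2,3,5} D(Y)={1,2,3,4}: no change
Constraint 2 (V < W) on D(V)={2,3,5} D(W)={1,2,3,5}: V {2,3,5}->{2,3}; W {1,2,3,5}->{3,5}
Constraint 3 (W != V) on D(W)={3,5} D(V)={2,3}: no change
So after constraint 3: D(W) = {3,5}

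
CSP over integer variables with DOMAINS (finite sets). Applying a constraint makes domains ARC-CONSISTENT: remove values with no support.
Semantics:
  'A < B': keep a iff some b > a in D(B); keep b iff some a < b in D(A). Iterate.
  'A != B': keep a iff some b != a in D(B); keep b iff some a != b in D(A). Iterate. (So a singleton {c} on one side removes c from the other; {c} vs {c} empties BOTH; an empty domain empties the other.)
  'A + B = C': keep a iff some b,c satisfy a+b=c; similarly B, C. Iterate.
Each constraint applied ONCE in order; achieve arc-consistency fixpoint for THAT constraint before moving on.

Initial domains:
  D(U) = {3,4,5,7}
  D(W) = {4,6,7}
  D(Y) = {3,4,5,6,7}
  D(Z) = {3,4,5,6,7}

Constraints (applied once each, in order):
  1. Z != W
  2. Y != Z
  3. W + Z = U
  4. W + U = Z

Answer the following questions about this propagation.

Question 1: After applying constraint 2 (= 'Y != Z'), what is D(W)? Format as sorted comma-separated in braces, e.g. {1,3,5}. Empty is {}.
Constraint 1 (Z != W) on D(Z)={3,4,5,6,7} D(W)={4,6,7}: no change
Constraint 2 (Y != Z) on D(Y)={3,4,5,6,7} D(Z)={3,4,5,6,7}: no change
So after constraint 2: D(W) = {4,6,7}

Answer: {4,6,7}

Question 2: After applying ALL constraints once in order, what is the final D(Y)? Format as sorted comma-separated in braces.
Constraint 1 (Z != W) on D(Z)={3,4,5,6,7} D(W)={4,6,7}: no change
Constraint 2 (Y != Z) on D(Y)={3,4,5,6,7} D(Z)={3,4,5,6,7}: no change
Constraint 3 (W + Z = U) on D(W)={4,6,7} D(Z)={3,4,5,6,7} D(U)={3,4,5,7}: W {4,6,7}->{4}; Z {3,4,5,6,7}->{3}; U {3,4,5,7}->{7}
Constraint 4 (W + U = Z) on D(W)={4} D(U)={7} D(Z)={3}: W {4}->{}; U {7}->{}; Z {3}->{}
So after all 4 constraints: D(Y) = {3,4,5,6,7}

Answer: {3,4,5,6,7}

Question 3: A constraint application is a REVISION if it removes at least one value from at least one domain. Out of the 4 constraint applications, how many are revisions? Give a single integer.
Constraint 1 (Z != W) on D(Z)={3,4,5,6,7} D(W)={4,6,7}: no change => not a revision
Constraint 2 (Y != Z) on D(Y)={3,4,5,6,7} D(Z)={3,4,5,6,7}: no change => not a revision
Constraint 3 (W + Z = U) on D(W)={4,6,7} D(Z)={3,4,5,6,7} D(U)={3,4,5,7}: W {4,6,7}->{4}; Z {3,4,5,6,7}->{3}; U {3,4,5,7}->{7} => REVISION
Constraint 4 (W + U = Z) on D(W)={4} D(U)={7} D(Z)={3}: W {4}->{}; U {7}->{}; Z {3}->{} => REVISION
Total revisions = 2

Answer: 2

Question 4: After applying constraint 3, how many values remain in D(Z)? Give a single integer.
Answer: 1

Derivation:
Constraint 1 (Z != W) on D(Z)={3,4,5,6,7} D(W)={4,6,7}: no change
Constraint 2 (Y != Z) on D(Y)={3,4,5,6,7} D(Z)={3,4,5,6,7}: no change
Constraint 3 (W + Z = U) on D(W)={4,6,7} D(Z)={3,4,5,6,7} D(U)={3,4,5,7}: W {4,6,7}->{4}; Z {3,4,5,6,7}->{3}; U {3,4,5,7}->{7}
So after constraint 3: D(Z)={3}, size = 1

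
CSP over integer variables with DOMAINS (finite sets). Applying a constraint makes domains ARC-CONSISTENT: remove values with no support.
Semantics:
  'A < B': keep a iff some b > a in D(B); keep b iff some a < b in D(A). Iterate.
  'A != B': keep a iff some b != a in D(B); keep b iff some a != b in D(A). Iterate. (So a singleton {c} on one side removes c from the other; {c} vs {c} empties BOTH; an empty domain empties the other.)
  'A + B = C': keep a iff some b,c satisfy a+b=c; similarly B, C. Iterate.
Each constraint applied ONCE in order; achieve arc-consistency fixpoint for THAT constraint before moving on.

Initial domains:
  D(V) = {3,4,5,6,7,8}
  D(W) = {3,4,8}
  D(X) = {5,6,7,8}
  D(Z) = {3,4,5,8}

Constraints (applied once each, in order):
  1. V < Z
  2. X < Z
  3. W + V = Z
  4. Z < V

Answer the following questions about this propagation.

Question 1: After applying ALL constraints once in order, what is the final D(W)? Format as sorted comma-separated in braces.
Answer: {3,4}

Derivation:
Constraint 1 (V < Z) on D(V)={3,4,5,6,7,8} D(Z)={3,4,5,8}: V {3,4,5,6,7,8}->{3,4,5,6,7}; Z {3,4,5,8}->{4,5,8}
Constraint 2 (X < Z) on D(X)={5,6,7,8} D(Z)={4,5,8}: X {5,6,7,8}->{5,6,7}; Z {4,5,8}->{8}
Constraint 3 (W + V = Z) on D(W)={3,4,8} D(V)={3,4,5,6,7} D(Z)={8}: W {3,4,8}->{3,4}; V {3,4,5,6,7}->{4,5}
Constraint 4 (Z < V) on D(Z)={8} D(V)={4,5}: Z {8}->{}; V {4,5}->{}
So after all 4 constraints: D(W) = {3,4}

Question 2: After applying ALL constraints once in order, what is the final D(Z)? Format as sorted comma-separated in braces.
Constraint 1 (V < Z) on D(V)={3,4,5,6,7,8} D(Z)={3,4,5,8}: V {3,4,5,6,7,8}->{3,4,5,6,7}; Z {3,4,5,8}->{4,5,8}
Constraint 2 (X < Z) on D(X)={5,6,7,8} D(Z)={4,5,8}: X {5,6,7,8}->{5,6,7}; Z {4,5,8}->{8}
Constraint 3 (W + V = Z) on D(W)={3,4,8} D(V)={3,4,5,6,7} D(Z)={8}: W {3,4,8}->{3,4}; V {3,4,5,6,7}->{4,5}
Constraint 4 (Z < V) on D(Z)={8} D(V)={4,5}: Z {8}->{}; V {4,5}->{}
So after all 4 constraints: D(Z) = {}

Answer: {}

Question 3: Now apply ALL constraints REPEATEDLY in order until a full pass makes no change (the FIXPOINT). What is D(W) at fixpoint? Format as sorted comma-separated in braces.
Answer: {}

Derivation:
pass 0 (initial): D(W)={3,4,8}
pass 1: V {3,4,5,6,7,8}->{}; W {3,4,8}->{3,4}; X {5,6,7,8}->{5,6,7}; Z {3,4,5,8}->{}
pass 2: W {3,4}->{}; X {5,6,7}->{}
pass 3: no change
Fixpoint after 3 passes: D(W) = {}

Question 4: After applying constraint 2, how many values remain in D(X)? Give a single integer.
Answer: 3

Derivation:
Constraint 1 (V < Z) on D(V)={3,4,5,6,7,8} D(Z)={3,4,5,8}: V {3,4,5,6,7,8}->{3,4,5,6,7}; Z {3,4,5,8}->{4,5,8}
Constraint 2 (X < Z) on D(X)={5,6,7,8} D(Z)={4,5,8}: X {5,6,7,8}->{5,6,7}; Z {4,5,8}->{8}
So after constraint 2: D(X)={5,6,7}, size = 3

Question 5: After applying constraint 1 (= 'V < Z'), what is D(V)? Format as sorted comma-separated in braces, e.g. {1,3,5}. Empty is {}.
Answer: {3,4,5,6,7}

Derivation:
Constraint 1 (V < Z) on D(V)={3,4,5,6,7,8} D(Z)={3,4,5,8}: V {3,4,5,6,7,8}->{3,4,5,6,7}; Z {3,4,5,8}->{4,5,8}
So after constraint 1: D(V) = {3,4,5,6,7}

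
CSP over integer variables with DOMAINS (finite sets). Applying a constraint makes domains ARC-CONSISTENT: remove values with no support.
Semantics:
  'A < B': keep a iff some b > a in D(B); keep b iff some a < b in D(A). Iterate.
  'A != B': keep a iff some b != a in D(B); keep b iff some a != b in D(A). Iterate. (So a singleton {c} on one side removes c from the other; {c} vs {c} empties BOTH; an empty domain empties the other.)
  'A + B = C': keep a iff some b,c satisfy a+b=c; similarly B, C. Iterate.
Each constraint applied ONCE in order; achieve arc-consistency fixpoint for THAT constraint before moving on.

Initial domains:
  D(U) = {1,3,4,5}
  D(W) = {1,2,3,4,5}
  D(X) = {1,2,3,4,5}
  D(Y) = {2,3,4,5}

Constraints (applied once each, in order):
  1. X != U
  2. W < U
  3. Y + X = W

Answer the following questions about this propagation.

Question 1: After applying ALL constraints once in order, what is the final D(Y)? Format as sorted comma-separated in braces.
Constraint 1 (X != U) on D(X)={1,2,3,4,5} D(U)={1,3,4,5}: no change
Constraint 2 (W < U) on D(W)={1,2,3,4,5} D(U)={1,3,4,5}: W {1,2,3,4,5}->{1,2,3,4}; U {1,3,4,5}->{3,4,5}
Constraint 3 (Y + X = W) on D(Y)={2,3,4,5} D(X)={1,2,3,4,5} D(W)={1,2,3,4}: Y {2,3,4,5}->{2,3}; X {1,2,3,4,5}->{1,2}; W {1,2,3,4}->{3,4}
So after all 3 constraints: D(Y) = {2,3}

Answer: {2,3}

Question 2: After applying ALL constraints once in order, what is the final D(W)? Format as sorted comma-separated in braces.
Answer: {3,4}

Derivation:
Constraint 1 (X != U) on D(X)={1,2,3,4,5} D(U)={1,3,4,5}: no change
Constraint 2 (W < U) on D(W)={1,2,3,4,5} D(U)={1,3,4,5}: W {1,2,3,4,5}->{1,2,3,4}; U {1,3,4,5}->{3,4,5}
Constraint 3 (Y + X = W) on D(Y)={2,3,4,5} D(X)={1,2,3,4,5} D(W)={1,2,3,4}: Y {2,3,4,5}->{2,3}; X {1,2,3,4,5}->{1,2}; W {1,2,3,4}->{3,4}
So after all 3 constraints: D(W) = {3,4}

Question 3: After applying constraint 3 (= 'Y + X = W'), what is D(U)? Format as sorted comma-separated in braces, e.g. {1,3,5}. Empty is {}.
Constraint 1 (X != U) on D(X)={1,2,3,4,5} D(U)={1,3,4,5}: no change
Constraint 2 (W < U) on D(W)={1,2,3,4,5} D(U)={1,3,4,5}: W {1,2,3,4,5}->{1,2,3,4}; U {1,3,4,5}->{3,4,5}
Constraint 3 (Y + X = W) on D(Y)={2,3,4,5} D(X)={1,2,3,4,5} D(W)={1,2,3,4}: Y {2,3,4,5}->{2,3}; X {1,2,3,4,5}->{1,2}; W {1,2,3,4}->{3,4}
So after constraint 3: D(U) = {3,4,5}

Answer: {3,4,5}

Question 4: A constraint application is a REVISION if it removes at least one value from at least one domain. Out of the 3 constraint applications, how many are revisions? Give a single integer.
Answer: 2

Derivation:
Constraint 1 (X != U) on D(X)={1,2,3,4,5} D(U)={1,3,4,5}: no change => not a revision
Constraint 2 (W < U) on D(W)={1,2,3,4,5} D(U)={1,3,4,5}: W {1,2,3,4,5}->{1,2,3,4}; U {1,3,4,5}->{3,4,5} => REVISION
Constraint 3 (Y + X = W) on D(Y)={2,3,4,5} D(X)={1,2,3,4,5} D(W)={1,2,3,4}: Y {2,3,4,5}->{2,3}; X {1,2,3,4,5}->{1,2}; W {1,2,3,4}->{3,4} => REVISION
Total revisions = 2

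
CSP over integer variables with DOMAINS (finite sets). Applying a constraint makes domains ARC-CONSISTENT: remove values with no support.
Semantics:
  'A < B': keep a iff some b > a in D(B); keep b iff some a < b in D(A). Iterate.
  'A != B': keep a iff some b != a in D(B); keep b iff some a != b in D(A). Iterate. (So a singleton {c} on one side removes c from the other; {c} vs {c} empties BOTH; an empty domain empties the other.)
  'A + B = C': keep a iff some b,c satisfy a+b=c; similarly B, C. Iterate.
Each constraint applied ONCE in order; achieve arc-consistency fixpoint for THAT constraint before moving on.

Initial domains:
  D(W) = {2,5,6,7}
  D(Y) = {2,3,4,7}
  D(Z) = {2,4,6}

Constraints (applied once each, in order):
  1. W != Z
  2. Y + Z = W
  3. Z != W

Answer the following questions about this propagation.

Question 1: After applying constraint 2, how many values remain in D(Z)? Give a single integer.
Answer: 2

Derivation:
Constraint 1 (W != Z) on D(W)={2,5,6,7} D(Z)={2,4,6}: no change
Constraint 2 (Y + Z = W) on D(Y)={2,3,4,7} D(Z)={2,4,6} D(W)={2,5,6,7}: Y {2,3,4,7}->{2,3,4}; Z {2,4,6}->{2,4}; W {2,5,6,7}->{5,6,7}
So after constraint 2: D(Z)={2,4}, size = 2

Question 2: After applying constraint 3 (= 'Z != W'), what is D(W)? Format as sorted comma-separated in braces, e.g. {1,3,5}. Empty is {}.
Constraint 1 (W != Z) on D(W)={2,5,6,7} D(Z)={2,4,6}: no change
Constraint 2 (Y + Z = W) on D(Y)={2,3,4,7} D(Z)={2,4,6} D(W)={2,5,6,7}: Y {2,3,4,7}->{2,3,4}; Z {2,4,6}->{2,4}; W {2,5,6,7}->{5,6,7}
Constraint 3 (Z != W) on D(Z)={2,4} D(W)={5,6,7}: no change
So after constraint 3: D(W) = {5,6,7}

Answer: {5,6,7}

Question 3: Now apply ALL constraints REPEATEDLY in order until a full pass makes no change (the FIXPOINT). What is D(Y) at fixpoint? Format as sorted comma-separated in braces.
pass 0 (initial): D(Y)={2,3,4,7}
pass 1: W {2,5,6,7}->{5,6,7}; Y {2,3,4,7}->{2,3,4}; Z {2,4,6}->{2,4}
pass 2: no change
Fixpoint after 2 passes: D(Y) = {2,3,4}

Answer: {2,3,4}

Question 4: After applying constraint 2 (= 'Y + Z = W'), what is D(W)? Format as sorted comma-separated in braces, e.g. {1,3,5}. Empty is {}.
Constraint 1 (W != Z) on D(W)={2,5,6,7} D(Z)={2,4,6}: no change
Constraint 2 (Y + Z = W) on D(Y)={2,3,4,7} D(Z)={2,4,6} D(W)={2,5,6,7}: Y {2,3,4,7}->{2,3,4}; Z {2,4,6}->{2,4}; W {2,5,6,7}->{5,6,7}
So after constraint 2: D(W) = {5,6,7}

Answer: {5,6,7}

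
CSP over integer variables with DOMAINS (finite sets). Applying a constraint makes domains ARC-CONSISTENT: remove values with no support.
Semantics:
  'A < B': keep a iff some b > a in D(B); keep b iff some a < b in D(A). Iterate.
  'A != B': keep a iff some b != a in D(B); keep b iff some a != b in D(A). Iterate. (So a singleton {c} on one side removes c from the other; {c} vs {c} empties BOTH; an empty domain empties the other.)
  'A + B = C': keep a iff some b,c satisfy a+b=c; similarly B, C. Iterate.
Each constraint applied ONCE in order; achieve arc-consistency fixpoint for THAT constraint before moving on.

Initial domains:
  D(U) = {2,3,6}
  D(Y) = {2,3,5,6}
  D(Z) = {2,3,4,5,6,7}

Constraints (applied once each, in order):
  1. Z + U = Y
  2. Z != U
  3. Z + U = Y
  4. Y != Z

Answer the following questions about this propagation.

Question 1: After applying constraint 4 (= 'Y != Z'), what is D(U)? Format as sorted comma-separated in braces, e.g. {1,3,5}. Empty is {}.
Answer: {2,3}

Derivation:
Constraint 1 (Z + U = Y) on D(Z)={2,3,4,5,6,7} D(U)={2,3,6} D(Y)={2,3,5,6}: Z {2,3,4,5,6,7}->{2,3,4}; U {2,3,6}->{2,3}; Y {2,3,5,6}->{5,6}
Constraint 2 (Z != U) on D(Z)={2,3,4} D(U)={2,3}: no change
Constraint 3 (Z + U = Y) on D(Z)={2,3,4} D(U)={2,3} D(Y)={5,6}: no change
Constraint 4 (Y != Z) on D(Y)={5,6} D(Z)={2,3,4}: no change
So after constraint 4: D(U) = {2,3}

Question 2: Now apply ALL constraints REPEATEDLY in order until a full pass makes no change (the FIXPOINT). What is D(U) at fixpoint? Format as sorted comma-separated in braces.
Answer: {2,3}

Derivation:
pass 0 (initial): D(U)={2,3,6}
pass 1: U {2,3,6}->{2,3}; Y {2,3,5,6}->{5,6}; Z {2,3,4,5,6,7}->{2,3,4}
pass 2: no change
Fixpoint after 2 passes: D(U) = {2,3}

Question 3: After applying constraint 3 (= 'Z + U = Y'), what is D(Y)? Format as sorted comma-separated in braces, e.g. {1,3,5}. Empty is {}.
Constraint 1 (Z + U = Y) on D(Z)={2,3,4,5,6,7} D(U)={2,3,6} D(Y)={2,3,5,6}: Z {2,3,4,5,6,7}->{2,3,4}; U {2,3,6}->{2,3}; Y {2,3,5,6}->{5,6}
Constraint 2 (Z != U) on D(Z)={2,3,4} D(U)={2,3}: no change
Constraint 3 (Z + U = Y) on D(Z)={2,3,4} D(U)={2,3} D(Y)={5,6}: no change
So after constraint 3: D(Y) = {5,6}

Answer: {5,6}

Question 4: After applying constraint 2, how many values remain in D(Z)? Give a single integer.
Constraint 1 (Z + U = Y) on D(Z)={2,3,4,5,6,7} D(U)={2,3,6} D(Y)={2,3,5,6}: Z {2,3,4,5,6,7}->{2,3,4}; U {2,3,6}->{2,3}; Y {2,3,5,6}->{5,6}
Constraint 2 (Z != U) on D(Z)={2,3,4} D(U)={2,3}: no change
So after constraint 2: D(Z)={2,3,4}, size = 3

Answer: 3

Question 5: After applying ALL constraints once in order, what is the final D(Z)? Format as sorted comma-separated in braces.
Constraint 1 (Z + U = Y) on D(Z)={2,3,4,5,6,7} D(U)={2,3,6} D(Y)={2,3,5,6}: Z {2,3,4,5,6,7}->{2,3,4}; U {2,3,6}->{2,3}; Y {2,3,5,6}->{5,6}
Constraint 2 (Z != U) on D(Z)={2,3,4} D(U)={2,3}: no change
Constraint 3 (Z + U = Y) on D(Z)={2,3,4} D(U)={2,3} D(Y)={5,6}: no change
Constraint 4 (Y != Z) on D(Y)={5,6} D(Z)={2,3,4}: no change
So after all 4 constraints: D(Z) = {2,3,4}

Answer: {2,3,4}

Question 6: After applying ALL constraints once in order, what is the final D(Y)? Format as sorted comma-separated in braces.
Constraint 1 (Z + U = Y) on D(Z)={2,3,4,5,6,7} D(U)={2,3,6} D(Y)={2,3,5,6}: Z {2,3,4,5,6,7}->{2,3,4}; U {2,3,6}->{2,3}; Y {2,3,5,6}->{5,6}
Constraint 2 (Z != U) on D(Z)={2,3,4} D(U)={2,3}: no change
Constraint 3 (Z + U = Y) on D(Z)={2,3,4} D(U)={2,3} D(Y)={5,6}: no change
Constraint 4 (Y != Z) on D(Y)={5,6} D(Z)={2,3,4}: no change
So after all 4 constraints: D(Y) = {5,6}

Answer: {5,6}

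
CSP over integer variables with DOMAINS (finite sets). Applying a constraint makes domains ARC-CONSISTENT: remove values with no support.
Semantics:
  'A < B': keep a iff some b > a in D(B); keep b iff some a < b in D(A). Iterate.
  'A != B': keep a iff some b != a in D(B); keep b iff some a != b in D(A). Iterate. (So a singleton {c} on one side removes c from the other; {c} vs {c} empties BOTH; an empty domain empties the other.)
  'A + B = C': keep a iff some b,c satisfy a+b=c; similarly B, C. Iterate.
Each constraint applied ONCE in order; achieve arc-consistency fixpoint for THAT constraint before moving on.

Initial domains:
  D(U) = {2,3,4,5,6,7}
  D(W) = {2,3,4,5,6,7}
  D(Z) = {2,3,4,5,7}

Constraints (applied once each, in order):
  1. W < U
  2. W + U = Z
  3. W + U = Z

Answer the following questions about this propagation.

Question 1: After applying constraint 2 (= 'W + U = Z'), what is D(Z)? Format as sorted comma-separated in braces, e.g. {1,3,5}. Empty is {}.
Constraint 1 (W < U) on D(W)={2,3,4,5,6,7} D(U)={2,3,4,5,6,7}: W {2,3,4,5,6,7}->{2,3,4,5,6}; U {2,3,4,5,6,7}->{3,4,5,6,7}
Constraint 2 (W + U = Z) on D(W)={2,3,4,5,6} D(U)={3,4,5,6,7} D(Z)={2,3,4,5,7}: W {2,3,4,5,6}->{2,3,4}; U {3,4,5,6,7}->{3,4,5}; Z {2,3,4,5,7}->{5,7}
So after constraint 2: D(Z) = {5,7}

Answer: {5,7}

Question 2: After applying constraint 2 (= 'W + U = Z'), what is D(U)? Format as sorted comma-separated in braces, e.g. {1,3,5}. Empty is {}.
Constraint 1 (W < U) on D(W)={2,3,4,5,6,7} D(U)={2,3,4,5,6,7}: W {2,3,4,5,6,7}->{2,3,4,5,6}; U {2,3,4,5,6,7}->{3,4,5,6,7}
Constraint 2 (W + U = Z) on D(W)={2,3,4,5,6} D(U)={3,4,5,6,7} D(Z)={2,3,4,5,7}: W {2,3,4,5,6}->{2,3,4}; U {3,4,5,6,7}->{3,4,5}; Z {2,3,4,5,7}->{5,7}
So after constraint 2: D(U) = {3,4,5}

Answer: {3,4,5}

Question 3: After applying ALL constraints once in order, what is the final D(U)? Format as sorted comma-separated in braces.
Answer: {3,4,5}

Derivation:
Constraint 1 (W < U) on D(W)={2,3,4,5,6,7} D(U)={2,3,4,5,6,7}: W {2,3,4,5,6,7}->{2,3,4,5,6}; U {2,3,4,5,6,7}->{3,4,5,6,7}
Constraint 2 (W + U = Z) on D(W)={2,3,4,5,6} D(U)={3,4,5,6,7} D(Z)={2,3,4,5,7}: W {2,3,4,5,6}->{2,3,4}; U {3,4,5,6,7}->{3,4,5}; Z {2,3,4,5,7}->{5,7}
Constraint 3 (W + U = Z) on D(W)={2,3,4} D(U)={3,4,5} D(Z)={5,7}: no change
So after all 3 constraints: D(U) = {3,4,5}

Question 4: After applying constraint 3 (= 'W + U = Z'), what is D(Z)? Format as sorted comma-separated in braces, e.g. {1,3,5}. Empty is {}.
Answer: {5,7}

Derivation:
Constraint 1 (W < U) on D(W)={2,3,4,5,6,7} D(U)={2,3,4,5,6,7}: W {2,3,4,5,6,7}->{2,3,4,5,6}; U {2,3,4,5,6,7}->{3,4,5,6,7}
Constraint 2 (W + U = Z) on D(W)={2,3,4,5,6} D(U)={3,4,5,6,7} D(Z)={2,3,4,5,7}: W {2,3,4,5,6}->{2,3,4}; U {3,4,5,6,7}->{3,4,5}; Z {2,3,4,5,7}->{5,7}
Constraint 3 (W + U = Z) on D(W)={2,3,4} D(U)={3,4,5} D(Z)={5,7}: no change
So after constraint 3: D(Z) = {5,7}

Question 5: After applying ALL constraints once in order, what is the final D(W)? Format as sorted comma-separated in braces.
Answer: {2,3,4}

Derivation:
Constraint 1 (W < U) on D(W)={2,3,4,5,6,7} D(U)={2,3,4,5,6,7}: W {2,3,4,5,6,7}->{2,3,4,5,6}; U {2,3,4,5,6,7}->{3,4,5,6,7}
Constraint 2 (W + U = Z) on D(W)={2,3,4,5,6} D(U)={3,4,5,6,7} D(Z)={2,3,4,5,7}: W {2,3,4,5,6}->{2,3,4}; U {3,4,5,6,7}->{3,4,5}; Z {2,3,4,5,7}->{5,7}
Constraint 3 (W + U = Z) on D(W)={2,3,4} D(U)={3,4,5} D(Z)={5,7}: no change
So after all 3 constraints: D(W) = {2,3,4}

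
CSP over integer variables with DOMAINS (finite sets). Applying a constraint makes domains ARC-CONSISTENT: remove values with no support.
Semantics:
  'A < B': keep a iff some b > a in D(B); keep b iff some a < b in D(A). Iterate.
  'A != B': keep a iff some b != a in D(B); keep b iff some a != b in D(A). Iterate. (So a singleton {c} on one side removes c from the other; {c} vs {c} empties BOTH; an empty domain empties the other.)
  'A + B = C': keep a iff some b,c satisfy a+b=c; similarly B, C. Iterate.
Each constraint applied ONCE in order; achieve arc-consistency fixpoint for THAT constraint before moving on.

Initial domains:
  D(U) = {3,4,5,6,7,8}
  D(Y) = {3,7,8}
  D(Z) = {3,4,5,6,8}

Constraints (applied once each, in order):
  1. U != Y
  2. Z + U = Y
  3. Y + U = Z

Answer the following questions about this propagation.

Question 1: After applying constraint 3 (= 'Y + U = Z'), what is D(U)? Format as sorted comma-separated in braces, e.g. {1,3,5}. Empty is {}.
Constraint 1 (U != Y) on D(U)={3,4,5,6,7,8} D(Y)={3,7,8}: no change
Constraint 2 (Z + U = Y) on D(Z)={3,4,5,6,8} D(U)={3,4,5,6,7,8} D(Y)={3,7,8}: Z {3,4,5,6,8}->{3,4,5}; U {3,4,5,6,7,8}->{3,4,5}; Y {3,7,8}->{7,8}
Constraint 3 (Y + U = Z) on D(Y)={7,8} D(U)={3,4,5} D(Z)={3,4,5}: Y {7,8}->{}; U {3,4,5}->{}; Z {3,4,5}->{}
So after constraint 3: D(U) = {}

Answer: {}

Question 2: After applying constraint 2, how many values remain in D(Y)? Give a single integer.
Answer: 2

Derivation:
Constraint 1 (U != Y) on D(U)={3,4,5,6,7,8} D(Y)={3,7,8}: no change
Constraint 2 (Z + U = Y) on D(Z)={3,4,5,6,8} D(U)={3,4,5,6,7,8} D(Y)={3,7,8}: Z {3,4,5,6,8}->{3,4,5}; U {3,4,5,6,7,8}->{3,4,5}; Y {3,7,8}->{7,8}
So after constraint 2: D(Y)={7,8}, size = 2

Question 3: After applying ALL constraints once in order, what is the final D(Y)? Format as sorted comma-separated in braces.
Answer: {}

Derivation:
Constraint 1 (U != Y) on D(U)={3,4,5,6,7,8} D(Y)={3,7,8}: no change
Constraint 2 (Z + U = Y) on D(Z)={3,4,5,6,8} D(U)={3,4,5,6,7,8} D(Y)={3,7,8}: Z {3,4,5,6,8}->{3,4,5}; U {3,4,5,6,7,8}->{3,4,5}; Y {3,7,8}->{7,8}
Constraint 3 (Y + U = Z) on D(Y)={7,8} D(U)={3,4,5} D(Z)={3,4,5}: Y {7,8}->{}; U {3,4,5}->{}; Z {3,4,5}->{}
So after all 3 constraints: D(Y) = {}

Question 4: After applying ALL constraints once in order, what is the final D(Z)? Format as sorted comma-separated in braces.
Constraint 1 (U != Y) on D(U)={3,4,5,6,7,8} D(Y)={3,7,8}: no change
Constraint 2 (Z + U = Y) on D(Z)={3,4,5,6,8} D(U)={3,4,5,6,7,8} D(Y)={3,7,8}: Z {3,4,5,6,8}->{3,4,5}; U {3,4,5,6,7,8}->{3,4,5}; Y {3,7,8}->{7,8}
Constraint 3 (Y + U = Z) on D(Y)={7,8} D(U)={3,4,5} D(Z)={3,4,5}: Y {7,8}->{}; U {3,4,5}->{}; Z {3,4,5}->{}
So after all 3 constraints: D(Z) = {}

Answer: {}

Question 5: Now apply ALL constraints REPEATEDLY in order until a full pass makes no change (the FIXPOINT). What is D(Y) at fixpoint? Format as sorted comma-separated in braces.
Answer: {}

Derivation:
pass 0 (initial): D(Y)={3,7,8}
pass 1: U {3,4,5,6,7,8}->{}; Y {3,7,8}->{}; Z {3,4,5,6,8}->{}
pass 2: no change
Fixpoint after 2 passes: D(Y) = {}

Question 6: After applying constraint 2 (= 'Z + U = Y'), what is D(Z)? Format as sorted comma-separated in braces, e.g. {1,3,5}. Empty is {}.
Constraint 1 (U != Y) on D(U)={3,4,5,6,7,8} D(Y)={3,7,8}: no change
Constraint 2 (Z + U = Y) on D(Z)={3,4,5,6,8} D(U)={3,4,5,6,7,8} D(Y)={3,7,8}: Z {3,4,5,6,8}->{3,4,5}; U {3,4,5,6,7,8}->{3,4,5}; Y {3,7,8}->{7,8}
So after constraint 2: D(Z) = {3,4,5}

Answer: {3,4,5}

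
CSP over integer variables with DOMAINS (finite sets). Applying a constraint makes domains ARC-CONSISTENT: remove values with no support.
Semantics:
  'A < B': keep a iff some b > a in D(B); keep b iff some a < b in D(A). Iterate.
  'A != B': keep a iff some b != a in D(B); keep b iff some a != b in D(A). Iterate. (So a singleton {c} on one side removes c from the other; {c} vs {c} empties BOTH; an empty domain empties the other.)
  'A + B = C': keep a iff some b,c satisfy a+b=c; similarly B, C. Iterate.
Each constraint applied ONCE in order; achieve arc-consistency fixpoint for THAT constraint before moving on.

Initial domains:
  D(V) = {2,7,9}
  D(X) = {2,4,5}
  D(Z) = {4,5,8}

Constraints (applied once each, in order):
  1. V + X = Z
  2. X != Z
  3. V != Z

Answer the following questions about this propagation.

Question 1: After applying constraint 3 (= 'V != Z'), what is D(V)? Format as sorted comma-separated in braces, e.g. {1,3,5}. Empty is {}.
Answer: {2}

Derivation:
Constraint 1 (V + X = Z) on D(V)={2,7,9} D(X)={2,4,5} D(Z)={4,5,8}: V {2,7,9}->{2}; X {2,4,5}->{2}; Z {4,5,8}->{4}
Constraint 2 (X != Z) on D(X)={2} D(Z)={4}: no change
Constraint 3 (V != Z) on D(V)={2} D(Z)={4}: no change
So after constraint 3: D(V) = {2}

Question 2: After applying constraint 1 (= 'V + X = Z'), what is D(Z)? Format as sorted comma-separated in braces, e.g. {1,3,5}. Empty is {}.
Answer: {4}

Derivation:
Constraint 1 (V + X = Z) on D(V)={2,7,9} D(X)={2,4,5} D(Z)={4,5,8}: V {2,7,9}->{2}; X {2,4,5}->{2}; Z {4,5,8}->{4}
So after constraint 1: D(Z) = {4}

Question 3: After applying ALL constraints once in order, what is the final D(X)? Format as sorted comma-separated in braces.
Answer: {2}

Derivation:
Constraint 1 (V + X = Z) on D(V)={2,7,9} D(X)={2,4,5} D(Z)={4,5,8}: V {2,7,9}->{2}; X {2,4,5}->{2}; Z {4,5,8}->{4}
Constraint 2 (X != Z) on D(X)={2} D(Z)={4}: no change
Constraint 3 (V != Z) on D(V)={2} D(Z)={4}: no change
So after all 3 constraints: D(X) = {2}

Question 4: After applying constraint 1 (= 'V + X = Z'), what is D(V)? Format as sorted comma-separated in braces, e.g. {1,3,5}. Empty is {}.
Constraint 1 (V + X = Z) on D(V)={2,7,9} D(X)={2,4,5} D(Z)={4,5,8}: V {2,7,9}->{2}; X {2,4,5}->{2}; Z {4,5,8}->{4}
So after constraint 1: D(V) = {2}

Answer: {2}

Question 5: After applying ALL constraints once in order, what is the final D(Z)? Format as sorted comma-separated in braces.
Answer: {4}

Derivation:
Constraint 1 (V + X = Z) on D(V)={2,7,9} D(X)={2,4,5} D(Z)={4,5,8}: V {2,7,9}->{2}; X {2,4,5}->{2}; Z {4,5,8}->{4}
Constraint 2 (X != Z) on D(X)={2} D(Z)={4}: no change
Constraint 3 (V != Z) on D(V)={2} D(Z)={4}: no change
So after all 3 constraints: D(Z) = {4}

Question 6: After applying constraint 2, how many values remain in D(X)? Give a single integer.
Answer: 1

Derivation:
Constraint 1 (V + X = Z) on D(V)={2,7,9} D(X)={2,4,5} D(Z)={4,5,8}: V {2,7,9}->{2}; X {2,4,5}->{2}; Z {4,5,8}->{4}
Constraint 2 (X != Z) on D(X)={2} D(Z)={4}: no change
So after constraint 2: D(X)={2}, size = 1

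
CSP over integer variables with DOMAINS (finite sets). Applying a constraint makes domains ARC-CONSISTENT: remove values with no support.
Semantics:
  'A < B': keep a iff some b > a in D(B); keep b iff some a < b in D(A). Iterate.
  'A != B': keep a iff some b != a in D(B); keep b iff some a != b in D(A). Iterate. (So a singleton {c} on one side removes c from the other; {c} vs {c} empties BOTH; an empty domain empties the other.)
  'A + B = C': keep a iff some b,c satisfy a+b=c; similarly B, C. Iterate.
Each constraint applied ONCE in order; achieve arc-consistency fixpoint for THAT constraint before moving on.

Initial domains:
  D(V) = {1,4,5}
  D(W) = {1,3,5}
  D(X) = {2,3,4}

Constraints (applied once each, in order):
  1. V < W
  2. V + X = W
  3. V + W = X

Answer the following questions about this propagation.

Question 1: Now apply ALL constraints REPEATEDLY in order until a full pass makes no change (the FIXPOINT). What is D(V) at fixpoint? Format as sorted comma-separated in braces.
Answer: {}

Derivation:
pass 0 (initial): D(V)={1,4,5}
pass 1: V {1,4,5}->{1}; W {1,3,5}->{3}; X {2,3,4}->{4}
pass 2: V {1}->{}; W {3}->{}; X {4}->{}
pass 3: no change
Fixpoint after 3 passes: D(V) = {}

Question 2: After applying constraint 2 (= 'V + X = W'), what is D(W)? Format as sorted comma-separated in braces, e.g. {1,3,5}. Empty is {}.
Constraint 1 (V < W) on D(V)={1,4,5} D(W)={1,3,5}: V {1,4,5}->{1,4}; W {1,3,5}->{3,5}
Constraint 2 (V + X = W) on D(V)={1,4} D(X)={2,3,4} D(W)={3,5}: V {1,4}->{1}; X {2,3,4}->{2,4}
So after constraint 2: D(W) = {3,5}

Answer: {3,5}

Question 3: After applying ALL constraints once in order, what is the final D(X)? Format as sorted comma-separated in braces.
Answer: {4}

Derivation:
Constraint 1 (V < W) on D(V)={1,4,5} D(W)={1,3,5}: V {1,4,5}->{1,4}; W {1,3,5}->{3,5}
Constraint 2 (V + X = W) on D(V)={1,4} D(X)={2,3,4} D(W)={3,5}: V {1,4}->{1}; X {2,3,4}->{2,4}
Constraint 3 (V + W = X) on D(V)={1} D(W)={3,5} D(X)={2,4}: W {3,5}->{3}; X {2,4}->{4}
So after all 3 constraints: D(X) = {4}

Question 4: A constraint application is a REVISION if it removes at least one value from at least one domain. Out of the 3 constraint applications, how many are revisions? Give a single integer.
Answer: 3

Derivation:
Constraint 1 (V < W) on D(V)={1,4,5} D(W)={1,3,5}: V {1,4,5}->{1,4}; W {1,3,5}->{3,5} => REVISION
Constraint 2 (V + X = W) on D(V)={1,4} D(X)={2,3,4} D(W)={3,5}: V {1,4}->{1}; X {2,3,4}->{2,4} => REVISION
Constraint 3 (V + W = X) on D(V)={1} D(W)={3,5} D(X)={2,4}: W {3,5}->{3}; X {2,4}->{4} => REVISION
Total revisions = 3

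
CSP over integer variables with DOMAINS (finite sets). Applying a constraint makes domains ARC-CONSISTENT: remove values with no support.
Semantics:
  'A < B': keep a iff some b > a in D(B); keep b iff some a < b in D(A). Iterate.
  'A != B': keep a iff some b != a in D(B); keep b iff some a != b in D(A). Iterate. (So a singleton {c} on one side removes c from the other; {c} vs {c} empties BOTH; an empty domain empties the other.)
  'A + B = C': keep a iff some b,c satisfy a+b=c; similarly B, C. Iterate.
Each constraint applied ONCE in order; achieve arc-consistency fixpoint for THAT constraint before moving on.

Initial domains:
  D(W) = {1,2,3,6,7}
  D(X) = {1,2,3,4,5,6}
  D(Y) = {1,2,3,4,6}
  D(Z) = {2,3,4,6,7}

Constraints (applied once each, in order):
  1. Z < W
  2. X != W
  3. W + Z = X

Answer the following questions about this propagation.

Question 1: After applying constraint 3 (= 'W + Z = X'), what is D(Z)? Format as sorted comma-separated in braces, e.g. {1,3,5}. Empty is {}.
Answer: {2,3}

Derivation:
Constraint 1 (Z < W) on D(Z)={2,3,4,6,7} D(W)={1,2,3,6,7}: Z {2,3,4,6,7}->{2,3,4,6}; W {1,2,3,6,7}->{3,6,7}
Constraint 2 (X != W) on D(X)={1,2,3,4,5,6} D(W)={3,6,7}: no change
Constraint 3 (W + Z = X) on D(W)={3,6,7} D(Z)={2,3,4,6} D(X)={1,2,3,4,5,6}: W {3,6,7}->{3}; Z {2,3,4,6}->{2,3}; X {1,2,3,4,5,6}->{5,6}
So after constraint 3: D(Z) = {2,3}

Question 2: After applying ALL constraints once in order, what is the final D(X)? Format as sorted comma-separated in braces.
Constraint 1 (Z < W) on D(Z)={2,3,4,6,7} D(W)={1,2,3,6,7}: Z {2,3,4,6,7}->{2,3,4,6}; W {1,2,3,6,7}->{3,6,7}
Constraint 2 (X != W) on D(X)={1,2,3,4,5,6} D(W)={3,6,7}: no change
Constraint 3 (W + Z = X) on D(W)={3,6,7} D(Z)={2,3,4,6} D(X)={1,2,3,4,5,6}: W {3,6,7}->{3}; Z {2,3,4,6}->{2,3}; X {1,2,3,4,5,6}->{5,6}
So after all 3 constraints: D(X) = {5,6}

Answer: {5,6}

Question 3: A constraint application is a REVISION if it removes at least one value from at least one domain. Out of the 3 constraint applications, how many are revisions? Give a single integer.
Constraint 1 (Z < W) on D(Z)={2,3,4,6,7} D(W)={1,2,3,6,7}: Z {2,3,4,6,7}->{2,3,4,6}; W {1,2,3,6,7}->{3,6,7} => REVISION
Constraint 2 (X != W) on D(X)={1,2,3,4,5,6} D(W)={3,6,7}: no change => not a revision
Constraint 3 (W + Z = X) on D(W)={3,6,7} D(Z)={2,3,4,6} D(X)={1,2,3,4,5,6}: W {3,6,7}->{3}; Z {2,3,4,6}->{2,3}; X {1,2,3,4,5,6}->{5,6} => REVISION
Total revisions = 2

Answer: 2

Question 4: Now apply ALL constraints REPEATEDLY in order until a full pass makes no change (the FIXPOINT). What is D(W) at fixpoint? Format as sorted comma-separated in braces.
pass 0 (initial): D(W)={1,2,3,6,7}
pass 1: W {1,2,3,6,7}->{3}; X {1,2,3,4,5,6}->{5,6}; Z {2,3,4,6,7}->{2,3}
pass 2: X {5,6}->{5}; Z {2,3}->{2}
pass 3: no change
Fixpoint after 3 passes: D(W) = {3}

Answer: {3}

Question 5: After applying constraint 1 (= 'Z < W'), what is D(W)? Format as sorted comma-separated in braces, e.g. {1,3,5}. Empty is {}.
Answer: {3,6,7}

Derivation:
Constraint 1 (Z < W) on D(Z)={2,3,4,6,7} D(W)={1,2,3,6,7}: Z {2,3,4,6,7}->{2,3,4,6}; W {1,2,3,6,7}->{3,6,7}
So after constraint 1: D(W) = {3,6,7}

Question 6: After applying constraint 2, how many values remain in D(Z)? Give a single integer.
Answer: 4

Derivation:
Constraint 1 (Z < W) on D(Z)={2,3,4,6,7} D(W)={1,2,3,6,7}: Z {2,3,4,6,7}->{2,3,4,6}; W {1,2,3,6,7}->{3,6,7}
Constraint 2 (X != W) on D(X)={1,2,3,4,5,6} D(W)={3,6,7}: no change
So after constraint 2: D(Z)={2,3,4,6}, size = 4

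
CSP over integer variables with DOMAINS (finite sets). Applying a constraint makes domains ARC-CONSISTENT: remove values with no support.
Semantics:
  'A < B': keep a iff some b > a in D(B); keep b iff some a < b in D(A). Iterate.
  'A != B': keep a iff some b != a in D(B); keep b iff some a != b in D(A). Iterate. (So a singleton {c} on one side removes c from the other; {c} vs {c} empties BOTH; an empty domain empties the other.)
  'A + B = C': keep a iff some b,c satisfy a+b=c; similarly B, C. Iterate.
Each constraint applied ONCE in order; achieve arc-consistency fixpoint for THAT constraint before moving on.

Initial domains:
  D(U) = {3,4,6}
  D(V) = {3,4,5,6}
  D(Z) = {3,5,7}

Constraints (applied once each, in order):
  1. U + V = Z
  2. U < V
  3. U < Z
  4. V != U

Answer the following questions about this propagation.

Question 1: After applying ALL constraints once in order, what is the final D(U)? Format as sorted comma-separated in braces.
Answer: {3}

Derivation:
Constraint 1 (U + V = Z) on D(U)={3,4,6} D(V)={3,4,5,6} D(Z)={3,5,7}: U {3,4,6}->{3,4}; V {3,4,5,6}->{3,4}; Z {3,5,7}->{7}
Constraint 2 (U < V) on D(U)={3,4} D(V)={3,4}: U {3,4}->{3}; V {3,4}->{4}
Constraint 3 (U < Z) on D(U)={3} D(Z)={7}: no change
Constraint 4 (V != U) on D(V)={4} D(U)={3}: no change
So after all 4 constraints: D(U) = {3}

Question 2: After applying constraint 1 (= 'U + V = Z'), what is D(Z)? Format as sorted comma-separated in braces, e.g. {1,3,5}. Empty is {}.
Answer: {7}

Derivation:
Constraint 1 (U + V = Z) on D(U)={3,4,6} D(V)={3,4,5,6} D(Z)={3,5,7}: U {3,4,6}->{3,4}; V {3,4,5,6}->{3,4}; Z {3,5,7}->{7}
So after constraint 1: D(Z) = {7}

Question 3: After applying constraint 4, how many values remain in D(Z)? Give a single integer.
Constraint 1 (U + V = Z) on D(U)={3,4,6} D(V)={3,4,5,6} D(Z)={3,5,7}: U {3,4,6}->{3,4}; V {3,4,5,6}->{3,4}; Z {3,5,7}->{7}
Constraint 2 (U < V) on D(U)={3,4} D(V)={3,4}: U {3,4}->{3}; V {3,4}->{4}
Constraint 3 (U < Z) on D(U)={3} D(Z)={7}: no change
Constraint 4 (V != U) on D(V)={4} D(U)={3}: no change
So after constraint 4: D(Z)={7}, size = 1

Answer: 1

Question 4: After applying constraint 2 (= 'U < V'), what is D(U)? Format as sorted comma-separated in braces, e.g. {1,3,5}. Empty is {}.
Constraint 1 (U + V = Z) on D(U)={3,4,6} D(V)={3,4,5,6} D(Z)={3,5,7}: U {3,4,6}->{3,4}; V {3,4,5,6}->{3,4}; Z {3,5,7}->{7}
Constraint 2 (U < V) on D(U)={3,4} D(V)={3,4}: U {3,4}->{3}; V {3,4}->{4}
So after constraint 2: D(U) = {3}

Answer: {3}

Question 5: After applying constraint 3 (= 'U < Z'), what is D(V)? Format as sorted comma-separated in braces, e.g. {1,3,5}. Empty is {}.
Answer: {4}

Derivation:
Constraint 1 (U + V = Z) on D(U)={3,4,6} D(V)={3,4,5,6} D(Z)={3,5,7}: U {3,4,6}->{3,4}; V {3,4,5,6}->{3,4}; Z {3,5,7}->{7}
Constraint 2 (U < V) on D(U)={3,4} D(V)={3,4}: U {3,4}->{3}; V {3,4}->{4}
Constraint 3 (U < Z) on D(U)={3} D(Z)={7}: no change
So after constraint 3: D(V) = {4}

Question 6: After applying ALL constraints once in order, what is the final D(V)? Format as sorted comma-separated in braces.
Answer: {4}

Derivation:
Constraint 1 (U + V = Z) on D(U)={3,4,6} D(V)={3,4,5,6} D(Z)={3,5,7}: U {3,4,6}->{3,4}; V {3,4,5,6}->{3,4}; Z {3,5,7}->{7}
Constraint 2 (U < V) on D(U)={3,4} D(V)={3,4}: U {3,4}->{3}; V {3,4}->{4}
Constraint 3 (U < Z) on D(U)={3} D(Z)={7}: no change
Constraint 4 (V != U) on D(V)={4} D(U)={3}: no change
So after all 4 constraints: D(V) = {4}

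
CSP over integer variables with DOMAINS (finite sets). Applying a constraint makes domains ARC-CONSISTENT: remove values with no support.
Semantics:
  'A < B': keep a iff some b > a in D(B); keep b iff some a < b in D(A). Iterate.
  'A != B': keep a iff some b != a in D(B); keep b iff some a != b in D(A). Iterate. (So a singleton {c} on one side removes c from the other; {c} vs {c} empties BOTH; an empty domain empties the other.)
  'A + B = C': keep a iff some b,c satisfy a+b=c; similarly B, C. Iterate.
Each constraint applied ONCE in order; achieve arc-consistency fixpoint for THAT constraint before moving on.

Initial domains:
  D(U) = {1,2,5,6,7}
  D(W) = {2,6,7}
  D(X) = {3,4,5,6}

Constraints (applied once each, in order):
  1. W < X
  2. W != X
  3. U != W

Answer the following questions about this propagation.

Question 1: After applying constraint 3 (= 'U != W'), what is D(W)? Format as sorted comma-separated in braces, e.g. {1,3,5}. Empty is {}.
Answer: {2}

Derivation:
Constraint 1 (W < X) on D(W)={2,6,7} D(X)={3,4,5,6}: W {2,6,7}->{2}
Constraint 2 (W != X) on D(W)={2} D(X)={3,4,5,6}: no change
Constraint 3 (U != W) on D(U)={1,2,5,6,7} D(W)={2}: U {1,2,5,6,7}->{1,5,6,7}
So after constraint 3: D(W) = {2}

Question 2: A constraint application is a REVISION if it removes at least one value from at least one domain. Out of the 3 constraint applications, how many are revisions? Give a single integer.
Constraint 1 (W < X) on D(W)={2,6,7} D(X)={3,4,5,6}: W {2,6,7}->{2} => REVISION
Constraint 2 (W != X) on D(W)={2} D(X)={3,4,5,6}: no change => not a revision
Constraint 3 (U != W) on D(U)={1,2,5,6,7} D(W)={2}: U {1,2,5,6,7}->{1,5,6,7} => REVISION
Total revisions = 2

Answer: 2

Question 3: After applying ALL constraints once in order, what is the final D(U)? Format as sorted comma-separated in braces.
Answer: {1,5,6,7}

Derivation:
Constraint 1 (W < X) on D(W)={2,6,7} D(X)={3,4,5,6}: W {2,6,7}->{2}
Constraint 2 (W != X) on D(W)={2} D(X)={3,4,5,6}: no change
Constraint 3 (U != W) on D(U)={1,2,5,6,7} D(W)={2}: U {1,2,5,6,7}->{1,5,6,7}
So after all 3 constraints: D(U) = {1,5,6,7}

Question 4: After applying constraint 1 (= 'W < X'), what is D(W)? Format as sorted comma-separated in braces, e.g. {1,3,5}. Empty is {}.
Constraint 1 (W < X) on D(W)={2,6,7} D(X)={3,4,5,6}: W {2,6,7}->{2}
So after constraint 1: D(W) = {2}

Answer: {2}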